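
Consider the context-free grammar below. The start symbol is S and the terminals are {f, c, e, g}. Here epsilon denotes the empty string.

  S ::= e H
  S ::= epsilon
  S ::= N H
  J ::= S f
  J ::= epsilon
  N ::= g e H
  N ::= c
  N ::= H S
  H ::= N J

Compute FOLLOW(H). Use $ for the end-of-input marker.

FIRST(S) = {epsilon, c, e, g}  (via N H)
FIRST(J) = {epsilon, c, e, f, g}  (via S f)
FIRST(N) = {c, g}  (via H S)
FIRST(H) = {c, g}  (via N J)
FOLLOW(S) includes $ since S is the start symbol.
FOLLOW(S): in J::=S f, S is followed by f with FIRST {f}; in N::=H S, the suffix after S is empty, so FOLLOW(S) ⊇ FOLLOW(N) = {$, c, e, f, g}. Thus FOLLOW(S) = {$, c, e, f, g}.
FOLLOW(J): in H::=N J, the suffix after J is empty, so FOLLOW(J) ⊇ FOLLOW(H) = {$, c, e, f, g}. Thus FOLLOW(J) = {$, c, e, f, g}.
FOLLOW(N): in S::=N H, N is followed by H with FIRST {c, g}; in H::=N J, N is followed by J with FIRST {epsilon, c, e, f, g}; in H::=N J, the suffix after N is nullable, so FOLLOW(N) ⊇ FOLLOW(H) = {$, c, e, f, g}. Thus FOLLOW(N) = {$, c, e, f, g}.
FOLLOW(H): in S::=e H, the suffix after H is empty, so FOLLOW(H) ⊇ FOLLOW(S) = {$, c, e, f, g}; in S::=N H, the suffix after H is empty, so FOLLOW(H) ⊇ FOLLOW(S) = {$, c, e, f, g}; in N::=g e H, the suffix after H is empty, so FOLLOW(H) ⊇ FOLLOW(N) = {$, c, e, f, g}; in N::=H S, H is followed by S with FIRST {epsilon, c, e, g}; in N::=H S, the suffix after H is nullable, so FOLLOW(H) ⊇ FOLLOW(N) = {$, c, e, f, g}. Thus FOLLOW(H) = {$, c, e, f, g}.

{$, c, e, f, g}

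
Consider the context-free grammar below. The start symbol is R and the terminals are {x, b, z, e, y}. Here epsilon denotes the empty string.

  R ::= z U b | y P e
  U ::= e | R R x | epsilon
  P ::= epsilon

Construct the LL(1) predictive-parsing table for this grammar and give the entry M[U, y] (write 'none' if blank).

FIRST(R): from R::=z U b we get {z}; from R::=y P e we get {y}. So FIRST(R) = {y, z}.
FIRST(P): from P::=epsilon we get {epsilon}. So FIRST(P) = {epsilon}.
FIRST(U): from U::=e we get {e}; from U::=R R x we get {y, z}; from U::=epsilon we get {epsilon}. So FIRST(U) = {epsilon, e, y, z}.
FOLLOW(R) includes $ since R is the start symbol.
FOLLOW(U): in R::=z U b, U is followed by b with FIRST {b}. Thus FOLLOW(U) = {b}.
For U ::= e: FIRST(e) = {e}, so it goes in M[U, t] for t ∈ {e}.
For U ::= R R x: FIRST(R R x) = {y, z}, so it goes in M[U, t] for t ∈ {y, z}.
For U ::= epsilon: FIRST(epsilon) = {epsilon}, so it goes in M[U, t] for t ∈ {}; since epsilon ∈ FIRST, also for every t ∈ FOLLOW(U) = {b}.

U ::= R R x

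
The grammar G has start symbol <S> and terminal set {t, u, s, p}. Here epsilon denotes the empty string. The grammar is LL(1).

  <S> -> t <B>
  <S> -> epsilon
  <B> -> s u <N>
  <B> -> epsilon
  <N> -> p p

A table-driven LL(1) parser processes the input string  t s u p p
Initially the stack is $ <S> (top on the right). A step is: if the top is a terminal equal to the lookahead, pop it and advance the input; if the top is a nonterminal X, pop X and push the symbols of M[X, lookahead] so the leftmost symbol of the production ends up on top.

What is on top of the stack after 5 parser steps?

<N>

     Stack      Input        Action
  1  $ <S>      t s u p p $  expand <S> -> t <B>
  2  $ <B> t    t s u p p $  match t
  3  $ <B>      s u p p $    expand <B> -> s u <N>
  4  $ <N> u s  s u p p $    match s
  5  $ <N> u    u p p $      match u
Stack after step 5: $ <N> (top = <N>).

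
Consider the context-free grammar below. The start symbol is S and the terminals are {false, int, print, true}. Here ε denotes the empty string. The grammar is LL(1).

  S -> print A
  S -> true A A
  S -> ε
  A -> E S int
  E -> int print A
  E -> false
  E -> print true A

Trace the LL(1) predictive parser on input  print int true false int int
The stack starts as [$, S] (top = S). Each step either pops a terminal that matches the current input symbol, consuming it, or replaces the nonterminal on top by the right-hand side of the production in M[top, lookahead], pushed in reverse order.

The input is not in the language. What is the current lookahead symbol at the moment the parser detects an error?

     Stack                Input                           Action
  1  $ S                  print int true false int int $  expand S -> print A
  2  $ A print            print int true false int int $  match print
  3  $ A                  int true false int int $        expand A -> E S int
  4  $ int S E            int true false int int $        expand E -> int print A
  5  $ int S A print int  int true false int int $        match int
  6  $ int S A print      true false int int $            error: top is terminal print but lookahead is true

true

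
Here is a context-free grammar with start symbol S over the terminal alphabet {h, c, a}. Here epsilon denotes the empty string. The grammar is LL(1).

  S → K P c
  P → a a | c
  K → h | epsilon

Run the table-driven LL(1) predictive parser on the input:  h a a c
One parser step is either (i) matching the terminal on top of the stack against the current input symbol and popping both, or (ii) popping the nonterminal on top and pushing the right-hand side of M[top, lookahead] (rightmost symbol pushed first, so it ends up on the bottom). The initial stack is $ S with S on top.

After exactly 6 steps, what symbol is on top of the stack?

c

     Stack    Input      Action
  1  $ S      h a a c $  expand S → K P c
  2  $ c P K  h a a c $  expand K → h
  3  $ c P h  h a a c $  match h
  4  $ c P    a a c $    expand P → a a
  5  $ c a a  a a c $    match a
  6  $ c a    a c $      match a
Stack after step 6: $ c (top = c).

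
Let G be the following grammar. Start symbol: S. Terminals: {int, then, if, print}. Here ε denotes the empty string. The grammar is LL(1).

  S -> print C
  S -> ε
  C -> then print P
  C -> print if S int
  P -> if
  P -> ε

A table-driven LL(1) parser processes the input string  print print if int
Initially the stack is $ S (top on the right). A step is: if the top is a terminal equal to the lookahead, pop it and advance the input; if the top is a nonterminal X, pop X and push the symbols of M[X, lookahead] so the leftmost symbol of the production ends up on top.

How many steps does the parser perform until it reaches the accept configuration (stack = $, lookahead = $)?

7

     Stack             Input                 Action
  1  $ S               print print if int $  expand S -> print C
  2  $ C print         print print if int $  match print
  3  $ C               print if int $        expand C -> print if S int
  4  $ int S if print  print if int $        match print
  5  $ int S if        if int $              match if
  6  $ int S           int $                 expand S -> ε
  7  $ int             int $                 match int
Accept reached after 7 steps.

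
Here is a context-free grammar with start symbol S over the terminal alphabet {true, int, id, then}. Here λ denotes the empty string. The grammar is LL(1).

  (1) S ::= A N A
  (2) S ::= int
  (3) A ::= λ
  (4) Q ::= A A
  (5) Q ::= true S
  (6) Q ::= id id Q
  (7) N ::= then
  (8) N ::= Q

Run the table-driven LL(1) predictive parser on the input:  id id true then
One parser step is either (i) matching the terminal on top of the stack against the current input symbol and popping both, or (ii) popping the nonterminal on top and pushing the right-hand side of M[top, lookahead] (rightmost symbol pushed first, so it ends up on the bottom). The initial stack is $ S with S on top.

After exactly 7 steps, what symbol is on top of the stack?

step 1: stack=$ S  input=id id true then $  — expand S ::= A N A
step 2: stack=$ A N A  input=id id true then $  — expand A ::= λ
step 3: stack=$ A N  input=id id true then $  — expand N ::= Q
step 4: stack=$ A Q  input=id id true then $  — expand Q ::= id id Q
step 5: stack=$ A Q id id  input=id id true then $  — match id
step 6: stack=$ A Q id  input=id true then $  — match id
step 7: stack=$ A Q  input=true then $  — expand Q ::= true S
Stack after step 7: $ A S true (top = true).

true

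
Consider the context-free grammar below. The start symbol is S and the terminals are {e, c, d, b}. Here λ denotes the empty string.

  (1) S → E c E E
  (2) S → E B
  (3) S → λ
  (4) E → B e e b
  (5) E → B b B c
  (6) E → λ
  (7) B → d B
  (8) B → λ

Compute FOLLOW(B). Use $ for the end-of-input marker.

{$, b, c, e}

FIRST(B): from B→d B we get {d}; from B→λ we get {λ}. So FIRST(B) = {λ, d}.
FIRST(E): from E→B e e b we get {d, e}; from E→B b B c we get {b, d}; from E→λ we get {λ}. So FIRST(E) = {λ, b, d, e}.
FIRST(S): from S→E c E E we get {b, c, d, e}; from S→E B we get {λ, b, d, e}; from S→λ we get {λ}. So FIRST(S) = {λ, b, c, d, e}.
FOLLOW(S) includes $ since S is the start symbol.
FOLLOW(S): S appears on no right-hand side. Thus FOLLOW(S) = {$}.
FOLLOW(E): in S→E c E E (occurrence 1), E is followed by c E E with FIRST {c}; in S→E c E E (occurrence 2), E is followed by E with FIRST {λ, b, d, e}; in S→E c E E (occurrence 2), the suffix after E is nullable, so FOLLOW(E) ⊇ FOLLOW(S) = {$}; in S→E c E E (occurrence 3), the suffix after E is empty, so FOLLOW(E) ⊇ FOLLOW(S) = {$}; in S→E B, E is followed by B with FIRST {λ, d}; in S→E B, the suffix after E is nullable, so FOLLOW(E) ⊇ FOLLOW(S) = {$}. Thus FOLLOW(E) = {$, b, c, d, e}.
FOLLOW(B): in S→E B, the suffix after B is empty, so FOLLOW(B) ⊇ FOLLOW(S) = {$}; in E→B e e b, B is followed by e e b with FIRST {e}; in E→B b B c (occurrence 1), B is followed by b B c with FIRST {b}; in E→B b B c (occurrence 2), B is followed by c with FIRST {c}; in B→d B, the suffix after B is empty (adds nothing new). Thus FOLLOW(B) = {$, b, c, e}.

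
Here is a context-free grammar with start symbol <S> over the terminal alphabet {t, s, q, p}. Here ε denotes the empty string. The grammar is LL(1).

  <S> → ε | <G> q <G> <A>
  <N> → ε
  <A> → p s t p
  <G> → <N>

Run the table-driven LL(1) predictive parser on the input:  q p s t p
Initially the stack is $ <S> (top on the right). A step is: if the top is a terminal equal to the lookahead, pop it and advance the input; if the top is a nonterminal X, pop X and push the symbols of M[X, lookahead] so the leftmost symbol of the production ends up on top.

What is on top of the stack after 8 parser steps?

     Stack            Input        Action
  1  $ <S>            q p s t p $  expand <S> → <G> q <G> <A>
  2  $ <A> <G> q <G>  q p s t p $  expand <G> → <N>
  3  $ <A> <G> q <N>  q p s t p $  expand <N> → ε
  4  $ <A> <G> q      q p s t p $  match q
  5  $ <A> <G>        p s t p $    expand <G> → <N>
  6  $ <A> <N>        p s t p $    expand <N> → ε
  7  $ <A>            p s t p $    expand <A> → p s t p
  8  $ p t s p        p s t p $    match p
Stack after step 8: $ p t s (top = s).

s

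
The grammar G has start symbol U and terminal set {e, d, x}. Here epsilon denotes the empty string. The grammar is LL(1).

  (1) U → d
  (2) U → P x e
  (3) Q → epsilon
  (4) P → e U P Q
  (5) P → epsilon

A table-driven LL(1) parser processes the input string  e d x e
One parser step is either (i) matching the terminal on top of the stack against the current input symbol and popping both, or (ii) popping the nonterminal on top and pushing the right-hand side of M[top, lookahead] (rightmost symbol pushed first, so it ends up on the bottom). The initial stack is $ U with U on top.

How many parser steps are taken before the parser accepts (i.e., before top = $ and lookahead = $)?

9

     Stack          Input      Action
  1  $ U            e d x e $  expand U → P x e
  2  $ e x P        e d x e $  expand P → e U P Q
  3  $ e x Q P U e  e d x e $  match e
  4  $ e x Q P U    d x e $    expand U → d
  5  $ e x Q P d    d x e $    match d
  6  $ e x Q P      x e $      expand P → epsilon
  7  $ e x Q        x e $      expand Q → epsilon
  8  $ e x          x e $      match x
  9  $ e            e $        match e
Accept reached after 9 steps.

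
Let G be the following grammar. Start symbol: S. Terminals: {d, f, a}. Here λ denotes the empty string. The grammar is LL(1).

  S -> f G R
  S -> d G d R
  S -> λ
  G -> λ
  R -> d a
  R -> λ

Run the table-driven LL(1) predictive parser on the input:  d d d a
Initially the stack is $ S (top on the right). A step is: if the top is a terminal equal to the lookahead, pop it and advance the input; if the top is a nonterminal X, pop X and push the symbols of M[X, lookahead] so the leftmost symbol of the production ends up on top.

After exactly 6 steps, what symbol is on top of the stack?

step 1: stack=$ S  input=d d d a $  — expand S -> d G d R
step 2: stack=$ R d G d  input=d d d a $  — match d
step 3: stack=$ R d G  input=d d a $  — expand G -> λ
step 4: stack=$ R d  input=d d a $  — match d
step 5: stack=$ R  input=d a $  — expand R -> d a
step 6: stack=$ a d  input=d a $  — match d
Stack after step 6: $ a (top = a).

a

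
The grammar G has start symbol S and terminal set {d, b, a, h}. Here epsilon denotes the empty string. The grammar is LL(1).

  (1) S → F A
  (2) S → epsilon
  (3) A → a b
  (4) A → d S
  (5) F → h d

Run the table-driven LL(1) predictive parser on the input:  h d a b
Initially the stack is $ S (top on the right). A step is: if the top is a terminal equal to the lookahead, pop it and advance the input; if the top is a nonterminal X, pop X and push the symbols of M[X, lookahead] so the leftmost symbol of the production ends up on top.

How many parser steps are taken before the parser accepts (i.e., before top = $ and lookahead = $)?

     Stack    Input      Action
  1  $ S      h d a b $  expand S → F A
  2  $ A F    h d a b $  expand F → h d
  3  $ A d h  h d a b $  match h
  4  $ A d    d a b $    match d
  5  $ A      a b $      expand A → a b
  6  $ b a    a b $      match a
  7  $ b      b $        match b
Accept reached after 7 steps.

7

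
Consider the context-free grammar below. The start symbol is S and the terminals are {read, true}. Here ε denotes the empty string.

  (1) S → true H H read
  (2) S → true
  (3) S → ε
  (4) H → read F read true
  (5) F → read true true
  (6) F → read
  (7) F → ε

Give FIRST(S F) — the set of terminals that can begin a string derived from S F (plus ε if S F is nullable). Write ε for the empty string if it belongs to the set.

{ε, read, true}

FIRST(S) = {ε, true}
FIRST(H) = {read}
FIRST(F) = {ε, read}
FIRST(S F): take FIRST of each symbol in turn, carrying on past any symbol whose FIRST contains ε; result {ε, read, true}.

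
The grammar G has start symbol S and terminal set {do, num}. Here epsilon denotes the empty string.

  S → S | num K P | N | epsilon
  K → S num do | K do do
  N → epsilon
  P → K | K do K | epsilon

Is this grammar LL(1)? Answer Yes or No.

FIRST(S) = {epsilon, num}
FIRST(K) = {num}
FIRST(N) = {epsilon}
FIRST(P) = {epsilon, num}
FOLLOW(S) = {$, num}
FOLLOW(K) = {$, do, num}
FOLLOW(N) = {$, num}
FOLLOW(P) = {$, num}
Cell M[K, num] receives both K → S num do and K → K do do — the grammar is not LL(1).

No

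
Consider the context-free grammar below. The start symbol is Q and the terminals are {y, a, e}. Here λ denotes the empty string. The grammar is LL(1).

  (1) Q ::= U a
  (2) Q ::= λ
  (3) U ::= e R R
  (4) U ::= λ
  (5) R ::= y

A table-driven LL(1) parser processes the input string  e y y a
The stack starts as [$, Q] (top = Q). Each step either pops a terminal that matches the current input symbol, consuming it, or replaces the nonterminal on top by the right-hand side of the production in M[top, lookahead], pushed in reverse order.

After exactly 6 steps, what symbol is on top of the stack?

y

     Stack      Input      Action
  1  $ Q        e y y a $  expand Q ::= U a
  2  $ a U      e y y a $  expand U ::= e R R
  3  $ a R R e  e y y a $  match e
  4  $ a R R    y y a $    expand R ::= y
  5  $ a R y    y y a $    match y
  6  $ a R      y a $      expand R ::= y
Stack after step 6: $ a y (top = y).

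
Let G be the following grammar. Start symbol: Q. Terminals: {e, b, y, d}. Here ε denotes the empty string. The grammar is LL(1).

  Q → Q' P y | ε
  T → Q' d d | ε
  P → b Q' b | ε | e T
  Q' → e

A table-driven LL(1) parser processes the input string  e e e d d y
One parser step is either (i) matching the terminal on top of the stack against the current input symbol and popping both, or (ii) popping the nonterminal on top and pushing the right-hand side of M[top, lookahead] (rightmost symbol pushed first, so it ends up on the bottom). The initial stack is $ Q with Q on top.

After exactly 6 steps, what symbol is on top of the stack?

Q'

step 1: stack=$ Q  input=e e e d d y $  — expand Q → Q' P y
step 2: stack=$ y P Q'  input=e e e d d y $  — expand Q' → e
step 3: stack=$ y P e  input=e e e d d y $  — match e
step 4: stack=$ y P  input=e e d d y $  — expand P → e T
step 5: stack=$ y T e  input=e e d d y $  — match e
step 6: stack=$ y T  input=e d d y $  — expand T → Q' d d
Stack after step 6: $ y d d Q' (top = Q').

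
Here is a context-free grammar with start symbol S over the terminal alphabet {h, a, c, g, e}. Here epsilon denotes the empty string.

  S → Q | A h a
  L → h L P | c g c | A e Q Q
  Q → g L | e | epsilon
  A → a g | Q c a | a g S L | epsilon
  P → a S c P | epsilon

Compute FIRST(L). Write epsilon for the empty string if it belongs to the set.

FIRST(Q) = {epsilon, e, g}
FIRST(P) = {epsilon, a}
FIRST(A) = {epsilon, a, c, e, g}  (via Q c a)
FIRST(S) = {epsilon, a, c, e, g, h}  (via Q, A h a)
FIRST(L) = {a, c, e, g, h}  (via A e Q Q)

{a, c, e, g, h}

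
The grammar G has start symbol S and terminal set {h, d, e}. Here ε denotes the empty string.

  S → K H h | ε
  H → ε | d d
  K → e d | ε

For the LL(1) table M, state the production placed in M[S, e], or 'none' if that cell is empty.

S → K H h

FIRST(H) = {ε, d}
FIRST(K) = {ε, e}
FIRST(S) = {ε, d, e, h}  (via K H h)
FOLLOW(S) includes $ since S is the start symbol.
FOLLOW(S): S appears on no right-hand side. Thus FOLLOW(S) = {$}.
For S → K H h: FIRST(K H h) = {d, e, h}, so it goes in M[S, t] for t ∈ {d, e, h}.
For S → ε: FIRST(ε) = {ε}, so it goes in M[S, t] for t ∈ {}; since ε ∈ FIRST, also for every t ∈ FOLLOW(S) = {$}.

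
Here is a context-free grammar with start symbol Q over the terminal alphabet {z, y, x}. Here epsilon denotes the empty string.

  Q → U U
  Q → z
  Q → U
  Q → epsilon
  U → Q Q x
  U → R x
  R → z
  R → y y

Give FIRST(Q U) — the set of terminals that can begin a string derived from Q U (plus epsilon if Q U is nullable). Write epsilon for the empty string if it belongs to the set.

FIRST(R): from R→z we get {z}; from R→y y we get {y}. So FIRST(R) = {y, z}.
FIRST(Q): from Q→U U we get {x, y, z}; from Q→z we get {z}; from Q→U we get {x, y, z}; from Q→epsilon we get {epsilon}. So FIRST(Q) = {epsilon, x, y, z}.
FIRST(U): from U→Q Q x we get {x, y, z}; from U→R x we get {y, z}. So FIRST(U) = {x, y, z}.
FIRST(Q U): take FIRST of each symbol in turn, carrying on past any symbol whose FIRST contains epsilon; result {x, y, z}.

{x, y, z}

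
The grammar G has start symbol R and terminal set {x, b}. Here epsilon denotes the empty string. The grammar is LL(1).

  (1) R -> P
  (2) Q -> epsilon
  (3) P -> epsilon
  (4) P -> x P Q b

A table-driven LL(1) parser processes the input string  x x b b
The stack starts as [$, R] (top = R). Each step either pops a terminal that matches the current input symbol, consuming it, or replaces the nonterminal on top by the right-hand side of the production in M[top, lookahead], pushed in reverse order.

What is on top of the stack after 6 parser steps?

step 1: stack=$ R  input=x x b b $  — expand R -> P
step 2: stack=$ P  input=x x b b $  — expand P -> x P Q b
step 3: stack=$ b Q P x  input=x x b b $  — match x
step 4: stack=$ b Q P  input=x b b $  — expand P -> x P Q b
step 5: stack=$ b Q b Q P x  input=x b b $  — match x
step 6: stack=$ b Q b Q P  input=b b $  — expand P -> epsilon
Stack after step 6: $ b Q b Q (top = Q).

Q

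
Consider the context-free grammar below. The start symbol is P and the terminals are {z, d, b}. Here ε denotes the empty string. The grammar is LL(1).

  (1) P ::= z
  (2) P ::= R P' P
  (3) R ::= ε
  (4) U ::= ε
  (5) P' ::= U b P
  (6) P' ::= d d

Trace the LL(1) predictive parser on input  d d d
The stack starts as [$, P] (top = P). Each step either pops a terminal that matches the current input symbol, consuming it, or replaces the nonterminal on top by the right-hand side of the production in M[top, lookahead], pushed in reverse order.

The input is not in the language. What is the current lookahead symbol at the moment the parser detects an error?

      Stack     Input    Action
   1  $ P       d d d $  expand P ::= R P' P
   2  $ P P' R  d d d $  expand R ::= ε
   3  $ P P'    d d d $  expand P' ::= d d
   4  $ P d d   d d d $  match d
   5  $ P d     d d $    match d
   6  $ P       d $      expand P ::= R P' P
   7  $ P P' R  d $      expand R ::= ε
   8  $ P P'    d $      expand P' ::= d d
   9  $ P d d   d $      match d
  10  $ P d     $        error: top is terminal d but lookahead is $

$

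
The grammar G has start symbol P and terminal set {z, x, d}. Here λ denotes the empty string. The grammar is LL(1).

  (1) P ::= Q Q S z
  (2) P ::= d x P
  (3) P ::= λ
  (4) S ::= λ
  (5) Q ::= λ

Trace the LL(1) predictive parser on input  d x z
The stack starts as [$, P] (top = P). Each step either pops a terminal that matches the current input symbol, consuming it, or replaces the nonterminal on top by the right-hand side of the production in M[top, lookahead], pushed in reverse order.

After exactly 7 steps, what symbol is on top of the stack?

     Stack      Input    Action
  1  $ P        d x z $  expand P ::= d x P
  2  $ P x d    d x z $  match d
  3  $ P x      x z $    match x
  4  $ P        z $      expand P ::= Q Q S z
  5  $ z S Q Q  z $      expand Q ::= λ
  6  $ z S Q    z $      expand Q ::= λ
  7  $ z S      z $      expand S ::= λ
Stack after step 7: $ z (top = z).

z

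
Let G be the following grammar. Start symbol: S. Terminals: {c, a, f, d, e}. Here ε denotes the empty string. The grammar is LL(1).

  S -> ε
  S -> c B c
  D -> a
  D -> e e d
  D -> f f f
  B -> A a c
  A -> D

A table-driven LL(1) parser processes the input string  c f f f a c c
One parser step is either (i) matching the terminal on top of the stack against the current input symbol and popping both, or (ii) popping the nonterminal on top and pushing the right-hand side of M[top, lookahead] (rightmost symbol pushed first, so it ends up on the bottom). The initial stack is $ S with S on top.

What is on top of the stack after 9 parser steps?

     Stack          Input            Action
  1  $ S            c f f f a c c $  expand S -> c B c
  2  $ c B c        c f f f a c c $  match c
  3  $ c B          f f f a c c $    expand B -> A a c
  4  $ c c a A      f f f a c c $    expand A -> D
  5  $ c c a D      f f f a c c $    expand D -> f f f
  6  $ c c a f f f  f f f a c c $    match f
  7  $ c c a f f    f f a c c $      match f
  8  $ c c a f      f a c c $        match f
  9  $ c c a        a c c $          match a
Stack after step 9: $ c c (top = c).

c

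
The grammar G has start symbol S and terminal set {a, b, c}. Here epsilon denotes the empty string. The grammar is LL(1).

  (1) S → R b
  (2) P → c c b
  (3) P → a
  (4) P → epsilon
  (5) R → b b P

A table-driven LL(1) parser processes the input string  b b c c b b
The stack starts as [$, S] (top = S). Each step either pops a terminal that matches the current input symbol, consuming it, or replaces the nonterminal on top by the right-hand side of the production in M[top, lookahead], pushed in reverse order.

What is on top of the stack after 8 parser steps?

b

step 1: stack=$ S  input=b b c c b b $  — expand S → R b
step 2: stack=$ b R  input=b b c c b b $  — expand R → b b P
step 3: stack=$ b P b b  input=b b c c b b $  — match b
step 4: stack=$ b P b  input=b c c b b $  — match b
step 5: stack=$ b P  input=c c b b $  — expand P → c c b
step 6: stack=$ b b c c  input=c c b b $  — match c
step 7: stack=$ b b c  input=c b b $  — match c
step 8: stack=$ b b  input=b b $  — match b
Stack after step 8: $ b (top = b).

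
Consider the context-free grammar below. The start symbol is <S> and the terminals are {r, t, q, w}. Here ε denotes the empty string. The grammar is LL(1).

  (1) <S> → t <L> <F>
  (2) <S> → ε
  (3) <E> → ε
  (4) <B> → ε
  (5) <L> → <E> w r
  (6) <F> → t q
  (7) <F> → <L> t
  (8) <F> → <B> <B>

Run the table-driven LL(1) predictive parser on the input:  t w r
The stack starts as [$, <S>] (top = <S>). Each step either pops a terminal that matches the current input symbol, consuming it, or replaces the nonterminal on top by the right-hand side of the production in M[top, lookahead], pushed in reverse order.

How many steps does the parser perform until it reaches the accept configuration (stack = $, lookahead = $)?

     Stack          Input    Action
  1  $ <S>          t w r $  expand <S> → t <L> <F>
  2  $ <F> <L> t    t w r $  match t
  3  $ <F> <L>      w r $    expand <L> → <E> w r
  4  $ <F> r w <E>  w r $    expand <E> → ε
  5  $ <F> r w      w r $    match w
  6  $ <F> r        r $      match r
  7  $ <F>          $        expand <F> → <B> <B>
  8  $ <B> <B>      $        expand <B> → ε
  9  $ <B>          $        expand <B> → ε
Accept reached after 9 steps.

9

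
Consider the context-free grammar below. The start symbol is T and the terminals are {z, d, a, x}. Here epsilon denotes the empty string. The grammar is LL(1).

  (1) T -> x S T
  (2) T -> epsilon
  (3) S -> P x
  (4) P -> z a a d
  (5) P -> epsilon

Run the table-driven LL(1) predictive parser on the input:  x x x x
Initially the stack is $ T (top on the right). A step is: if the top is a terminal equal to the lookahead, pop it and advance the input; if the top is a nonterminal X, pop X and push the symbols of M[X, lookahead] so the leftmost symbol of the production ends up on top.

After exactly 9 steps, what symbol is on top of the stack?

x

step 1: stack=$ T  input=x x x x $  — expand T -> x S T
step 2: stack=$ T S x  input=x x x x $  — match x
step 3: stack=$ T S  input=x x x $  — expand S -> P x
step 4: stack=$ T x P  input=x x x $  — expand P -> epsilon
step 5: stack=$ T x  input=x x x $  — match x
step 6: stack=$ T  input=x x $  — expand T -> x S T
step 7: stack=$ T S x  input=x x $  — match x
step 8: stack=$ T S  input=x $  — expand S -> P x
step 9: stack=$ T x P  input=x $  — expand P -> epsilon
Stack after step 9: $ T x (top = x).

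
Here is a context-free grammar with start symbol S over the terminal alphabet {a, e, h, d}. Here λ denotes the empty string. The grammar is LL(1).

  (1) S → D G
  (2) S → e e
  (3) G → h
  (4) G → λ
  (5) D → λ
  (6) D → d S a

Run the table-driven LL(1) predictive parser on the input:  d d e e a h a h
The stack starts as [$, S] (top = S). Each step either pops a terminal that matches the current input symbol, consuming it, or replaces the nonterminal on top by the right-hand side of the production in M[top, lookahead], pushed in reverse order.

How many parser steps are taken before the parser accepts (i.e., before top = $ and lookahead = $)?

step 1: stack=$ S  input=d d e e a h a h $  — expand S → D G
step 2: stack=$ G D  input=d d e e a h a h $  — expand D → d S a
step 3: stack=$ G a S d  input=d d e e a h a h $  — match d
step 4: stack=$ G a S  input=d e e a h a h $  — expand S → D G
step 5: stack=$ G a G D  input=d e e a h a h $  — expand D → d S a
step 6: stack=$ G a G a S d  input=d e e a h a h $  — match d
step 7: stack=$ G a G a S  input=e e a h a h $  — expand S → e e
step 8: stack=$ G a G a e e  input=e e a h a h $  — match e
step 9: stack=$ G a G a e  input=e a h a h $  — match e
step 10: stack=$ G a G a  input=a h a h $  — match a
step 11: stack=$ G a G  input=h a h $  — expand G → h
step 12: stack=$ G a h  input=h a h $  — match h
step 13: stack=$ G a  input=a h $  — match a
step 14: stack=$ G  input=h $  — expand G → h
step 15: stack=$ h  input=h $  — match h
Accept reached after 15 steps.

15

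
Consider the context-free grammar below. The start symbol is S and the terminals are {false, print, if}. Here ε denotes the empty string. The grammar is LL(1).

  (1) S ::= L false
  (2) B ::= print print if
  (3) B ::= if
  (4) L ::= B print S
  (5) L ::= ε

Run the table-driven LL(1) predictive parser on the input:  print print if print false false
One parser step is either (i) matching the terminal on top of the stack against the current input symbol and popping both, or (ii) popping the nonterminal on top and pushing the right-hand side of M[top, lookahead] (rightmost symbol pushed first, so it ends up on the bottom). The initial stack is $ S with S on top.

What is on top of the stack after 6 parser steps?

     Stack                           Input                               Action
  1  $ S                             print print if print false false $  expand S ::= L false
  2  $ false L                       print print if print false false $  expand L ::= B print S
  3  $ false S print B               print print if print false false $  expand B ::= print print if
  4  $ false S print if print print  print print if print false false $  match print
  5  $ false S print if print        print if print false false $        match print
  6  $ false S print if              if print false false $              match if
Stack after step 6: $ false S print (top = print).

print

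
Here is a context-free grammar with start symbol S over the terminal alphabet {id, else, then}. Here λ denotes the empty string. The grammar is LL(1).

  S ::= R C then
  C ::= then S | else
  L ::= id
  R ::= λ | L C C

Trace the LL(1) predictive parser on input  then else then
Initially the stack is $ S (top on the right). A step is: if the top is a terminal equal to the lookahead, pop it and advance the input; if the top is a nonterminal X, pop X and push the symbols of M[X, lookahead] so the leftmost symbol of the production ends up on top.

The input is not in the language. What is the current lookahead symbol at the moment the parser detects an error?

$

step 1: stack=$ S  input=then else then $  — expand S ::= R C then
step 2: stack=$ then C R  input=then else then $  — expand R ::= λ
step 3: stack=$ then C  input=then else then $  — expand C ::= then S
step 4: stack=$ then S then  input=then else then $  — match then
step 5: stack=$ then S  input=else then $  — expand S ::= R C then
step 6: stack=$ then then C R  input=else then $  — expand R ::= λ
step 7: stack=$ then then C  input=else then $  — expand C ::= else
step 8: stack=$ then then else  input=else then $  — match else
step 9: stack=$ then then  input=then $  — match then
step 10: stack=$ then  input=$  — error: top is terminal then but lookahead is $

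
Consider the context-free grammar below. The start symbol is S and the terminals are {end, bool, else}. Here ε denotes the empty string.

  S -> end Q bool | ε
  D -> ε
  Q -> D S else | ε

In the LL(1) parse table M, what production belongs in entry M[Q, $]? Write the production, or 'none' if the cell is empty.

FIRST(S): from S->end Q bool we get {end}; from S->ε we get {ε}. So FIRST(S) = {ε, end}.
FIRST(D): from D->ε we get {ε}. So FIRST(D) = {ε}.
FIRST(Q): from Q->D S else we get {else, end}; from Q->ε we get {ε}. So FIRST(Q) = {ε, else, end}.
FOLLOW(S) includes $ since S is the start symbol.
FOLLOW(Q): in S->end Q bool, Q is followed by bool with FIRST {bool}. Thus FOLLOW(Q) = {bool}.
For Q -> D S else: FIRST(D S else) = {else, end}, so it goes in M[Q, t] for t ∈ {else, end}.
For Q -> ε: FIRST(ε) = {ε}, so it goes in M[Q, t] for t ∈ {}; since ε ∈ FIRST, also for every t ∈ FOLLOW(Q) = {bool}.
None of these place a production in M[Q, $].

none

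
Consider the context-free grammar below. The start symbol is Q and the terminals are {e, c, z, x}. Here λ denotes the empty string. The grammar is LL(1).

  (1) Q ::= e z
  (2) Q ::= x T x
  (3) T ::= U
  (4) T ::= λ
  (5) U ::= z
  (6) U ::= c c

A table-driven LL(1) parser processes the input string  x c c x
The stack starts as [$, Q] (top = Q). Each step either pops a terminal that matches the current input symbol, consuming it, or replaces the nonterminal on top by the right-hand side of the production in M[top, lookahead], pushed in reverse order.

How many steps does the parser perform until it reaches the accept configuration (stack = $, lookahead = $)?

     Stack    Input      Action
  1  $ Q      x c c x $  expand Q ::= x T x
  2  $ x T x  x c c x $  match x
  3  $ x T    c c x $    expand T ::= U
  4  $ x U    c c x $    expand U ::= c c
  5  $ x c c  c c x $    match c
  6  $ x c    c x $      match c
  7  $ x      x $        match x
Accept reached after 7 steps.

7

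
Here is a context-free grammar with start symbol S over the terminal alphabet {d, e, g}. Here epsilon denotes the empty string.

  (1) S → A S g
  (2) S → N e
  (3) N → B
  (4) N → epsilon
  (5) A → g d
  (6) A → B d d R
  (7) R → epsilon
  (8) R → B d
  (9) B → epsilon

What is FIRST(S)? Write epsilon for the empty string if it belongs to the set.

{d, e, g}

FIRST(B): from B→epsilon we get {epsilon}. So FIRST(B) = {epsilon}.
FIRST(N): from N→B we get {epsilon}; from N→epsilon we get {epsilon}. So FIRST(N) = {epsilon}.
FIRST(A): from A→g d we get {g}; from A→B d d R we get {d}. So FIRST(A) = {d, g}.
FIRST(R): from R→epsilon we get {epsilon}; from R→B d we get {d}. So FIRST(R) = {epsilon, d}.
FIRST(S): from S→A S g we get {d, g}; from S→N e we get {e}. So FIRST(S) = {d, e, g}.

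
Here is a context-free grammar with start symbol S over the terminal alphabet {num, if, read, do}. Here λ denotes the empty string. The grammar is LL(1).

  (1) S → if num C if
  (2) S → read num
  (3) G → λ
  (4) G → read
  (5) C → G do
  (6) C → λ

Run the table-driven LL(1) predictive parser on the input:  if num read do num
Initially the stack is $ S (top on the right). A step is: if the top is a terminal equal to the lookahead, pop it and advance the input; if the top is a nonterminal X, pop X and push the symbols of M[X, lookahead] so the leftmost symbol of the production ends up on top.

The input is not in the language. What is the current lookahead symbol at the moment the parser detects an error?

num

step 1: stack=$ S  input=if num read do num $  — expand S → if num C if
step 2: stack=$ if C num if  input=if num read do num $  — match if
step 3: stack=$ if C num  input=num read do num $  — match num
step 4: stack=$ if C  input=read do num $  — expand C → G do
step 5: stack=$ if do G  input=read do num $  — expand G → read
step 6: stack=$ if do read  input=read do num $  — match read
step 7: stack=$ if do  input=do num $  — match do
step 8: stack=$ if  input=num $  — error: top is terminal if but lookahead is num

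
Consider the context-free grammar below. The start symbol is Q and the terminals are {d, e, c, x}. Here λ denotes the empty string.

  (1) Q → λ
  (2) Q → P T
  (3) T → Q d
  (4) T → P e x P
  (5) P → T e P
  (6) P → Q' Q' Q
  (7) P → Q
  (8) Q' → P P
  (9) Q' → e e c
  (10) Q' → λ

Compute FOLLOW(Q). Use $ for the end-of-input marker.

FIRST(Q): from Q→λ we get {λ}; from Q→P T we get {d, e}. So FIRST(Q) = {λ, d, e}.
FIRST(T): from T→Q d we get {d, e}; from T→P e x P we get {d, e}. So FIRST(T) = {d, e}.
FIRST(P): from P→T e P we get {d, e}; from P→Q' Q' Q we get {λ, d, e}; from P→Q we get {λ, d, e}. So FIRST(P) = {λ, d, e}.
FIRST(Q'): from Q'→P P we get {λ, d, e}; from Q'→e e c we get {e}; from Q'→λ we get {λ}. So FIRST(Q') = {λ, d, e}.
FOLLOW(Q) includes $ since Q is the start symbol.
FOLLOW(Q): in T→Q d, Q is followed by d with FIRST {d}; in P→Q' Q' Q, the suffix after Q is empty, so FOLLOW(Q) ⊇ FOLLOW(P) = {$, d, e}; in P→Q, the suffix after Q is empty, so FOLLOW(Q) ⊇ FOLLOW(P) = {$, d, e}. Thus FOLLOW(Q) = {$, d, e}.
FOLLOW(T): in Q→P T, the suffix after T is empty, so FOLLOW(T) ⊇ FOLLOW(Q) = {$, d, e}; in P→T e P, T is followed by e P with FIRST {e}. Thus FOLLOW(T) = {$, d, e}.
FOLLOW(P): in Q→P T, P is followed by T with FIRST {d, e}; in T→P e x P (occurrence 1), P is followed by e x P with FIRST {e}; in T→P e x P (occurrence 2), the suffix after P is empty, so FOLLOW(P) ⊇ FOLLOW(T) = {$, d, e}; in P→T e P, the suffix after P is empty (adds nothing new); in Q'→P P (occurrence 1), P is followed by P with FIRST {λ, d, e}; in Q'→P P (occurrence 1), the suffix after P is nullable, so FOLLOW(P) ⊇ FOLLOW(Q') = {$, d, e}; in Q'→P P (occurrence 2), the suffix after P is empty, so FOLLOW(P) ⊇ FOLLOW(Q') = {$, d, e}. Thus FOLLOW(P) = {$, d, e}.
FOLLOW(Q'): in P→Q' Q' Q (occurrence 1), Q' is followed by Q' Q with FIRST {λ, d, e}; in P→Q' Q' Q (occurrence 1), the suffix after Q' is nullable, so FOLLOW(Q') ⊇ FOLLOW(P) = {$, d, e}; in P→Q' Q' Q (occurrence 2), Q' is followed by Q with FIRST {λ, d, e}; in P→Q' Q' Q (occurrence 2), the suffix after Q' is nullable, so FOLLOW(Q') ⊇ FOLLOW(P) = {$, d, e}. Thus FOLLOW(Q') = {$, d, e}.

{$, d, e}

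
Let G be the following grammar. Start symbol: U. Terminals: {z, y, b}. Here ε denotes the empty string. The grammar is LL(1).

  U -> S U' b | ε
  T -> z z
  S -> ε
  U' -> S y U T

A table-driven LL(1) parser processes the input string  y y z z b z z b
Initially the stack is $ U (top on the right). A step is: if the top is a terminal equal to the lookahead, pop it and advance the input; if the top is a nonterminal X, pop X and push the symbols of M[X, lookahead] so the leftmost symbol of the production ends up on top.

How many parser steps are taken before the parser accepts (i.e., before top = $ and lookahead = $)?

19

step 1: stack=$ U  input=y y z z b z z b $  — expand U -> S U' b
step 2: stack=$ b U' S  input=y y z z b z z b $  — expand S -> ε
step 3: stack=$ b U'  input=y y z z b z z b $  — expand U' -> S y U T
step 4: stack=$ b T U y S  input=y y z z b z z b $  — expand S -> ε
step 5: stack=$ b T U y  input=y y z z b z z b $  — match y
step 6: stack=$ b T U  input=y z z b z z b $  — expand U -> S U' b
step 7: stack=$ b T b U' S  input=y z z b z z b $  — expand S -> ε
step 8: stack=$ b T b U'  input=y z z b z z b $  — expand U' -> S y U T
step 9: stack=$ b T b T U y S  input=y z z b z z b $  — expand S -> ε
step 10: stack=$ b T b T U y  input=y z z b z z b $  — match y
step 11: stack=$ b T b T U  input=z z b z z b $  — expand U -> ε
step 12: stack=$ b T b T  input=z z b z z b $  — expand T -> z z
step 13: stack=$ b T b z z  input=z z b z z b $  — match z
step 14: stack=$ b T b z  input=z b z z b $  — match z
step 15: stack=$ b T b  input=b z z b $  — match b
step 16: stack=$ b T  input=z z b $  — expand T -> z z
step 17: stack=$ b z z  input=z z b $  — match z
step 18: stack=$ b z  input=z b $  — match z
step 19: stack=$ b  input=b $  — match b
Accept reached after 19 steps.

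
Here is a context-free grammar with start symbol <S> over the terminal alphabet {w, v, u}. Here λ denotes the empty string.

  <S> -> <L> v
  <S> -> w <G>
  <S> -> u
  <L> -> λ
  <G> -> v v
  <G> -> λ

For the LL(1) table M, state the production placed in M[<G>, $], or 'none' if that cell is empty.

FIRST(<L>) = {λ}
FIRST(<G>) = {λ, v}
FIRST(<S>) = {u, v, w}  (via <L> v)
FOLLOW(<S>) includes $ since <S> is the start symbol.
FOLLOW(<S>): <S> appears on no right-hand side. Thus FOLLOW(<S>) = {$}.
FOLLOW(<G>): in <S>->w <G>, the suffix after <G> is empty, so FOLLOW(<G>) ⊇ FOLLOW(<S>) = {$}. Thus FOLLOW(<G>) = {$}.
For <G> -> v v: FIRST(v v) = {v}, so it goes in M[<G>, t] for t ∈ {v}.
For <G> -> λ: FIRST(λ) = {λ}, so it goes in M[<G>, t] for t ∈ {}; since λ ∈ FIRST, also for every t ∈ FOLLOW(<G>) = {$}.

<G> -> λ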